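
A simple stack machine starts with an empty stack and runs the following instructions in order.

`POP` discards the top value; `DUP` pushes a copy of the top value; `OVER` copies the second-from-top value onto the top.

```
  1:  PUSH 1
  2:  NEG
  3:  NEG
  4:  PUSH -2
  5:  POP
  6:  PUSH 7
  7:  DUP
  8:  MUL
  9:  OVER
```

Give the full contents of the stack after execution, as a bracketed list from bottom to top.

PUSH 1   [1]
NEG      [-1]
NEG      [1]
PUSH -2  [1, -2]
POP      [1]
PUSH 7   [1, 7]
DUP      [1, 7, 7]
MUL      [1, 49]
OVER     [1, 49, 1]

[1, 49, 1]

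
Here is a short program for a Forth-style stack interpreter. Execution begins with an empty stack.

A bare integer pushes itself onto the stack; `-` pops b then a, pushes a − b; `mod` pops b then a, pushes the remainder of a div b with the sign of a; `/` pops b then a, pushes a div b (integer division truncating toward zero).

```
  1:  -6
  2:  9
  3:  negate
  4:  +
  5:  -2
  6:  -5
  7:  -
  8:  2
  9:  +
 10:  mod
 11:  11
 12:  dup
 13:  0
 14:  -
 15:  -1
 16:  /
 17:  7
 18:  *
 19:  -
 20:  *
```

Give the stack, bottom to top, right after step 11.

-6     -> -6
9      -> -6 9
negate -> -6 -9
+      -> -15
-2     -> -15 -2
-5     -> -15 -2 -5
-      -> -15 3
2      -> -15 3 2
+      -> -15 5
mod    -> 0
11     -> 0 11

[0, 11]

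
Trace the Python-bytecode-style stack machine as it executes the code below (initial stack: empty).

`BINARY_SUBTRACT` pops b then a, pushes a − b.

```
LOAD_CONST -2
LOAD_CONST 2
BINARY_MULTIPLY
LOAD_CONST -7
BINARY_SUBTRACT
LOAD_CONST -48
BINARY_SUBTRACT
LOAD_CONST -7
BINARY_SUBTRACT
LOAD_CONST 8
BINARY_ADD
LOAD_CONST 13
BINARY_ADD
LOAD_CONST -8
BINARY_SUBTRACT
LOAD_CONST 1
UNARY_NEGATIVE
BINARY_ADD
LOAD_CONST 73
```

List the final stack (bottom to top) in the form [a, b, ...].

[86, 73]

LOAD_CONST -2   → -2
LOAD_CONST 2    → -2 2
BINARY_MULTIPLY → -4
LOAD_CONST -7   → -4 -7
BINARY_SUBTRACT → 3
LOAD_CONST -48  → 3 -48
BINARY_SUBTRACT → 51
LOAD_CONST -7   → 51 -7
BINARY_SUBTRACT → 58
LOAD_CONST 8    → 58 8
BINARY_ADD      → 66
LOAD_CONST 13   → 66 13
BINARY_ADD      → 79
LOAD_CONST -8   → 79 -8
BINARY_SUBTRACT → 87
LOAD_CONST 1    → 87 1
UNARY_NEGATIVE  → 87 -1
BINARY_ADD      → 86
LOAD_CONST 73   → 86 73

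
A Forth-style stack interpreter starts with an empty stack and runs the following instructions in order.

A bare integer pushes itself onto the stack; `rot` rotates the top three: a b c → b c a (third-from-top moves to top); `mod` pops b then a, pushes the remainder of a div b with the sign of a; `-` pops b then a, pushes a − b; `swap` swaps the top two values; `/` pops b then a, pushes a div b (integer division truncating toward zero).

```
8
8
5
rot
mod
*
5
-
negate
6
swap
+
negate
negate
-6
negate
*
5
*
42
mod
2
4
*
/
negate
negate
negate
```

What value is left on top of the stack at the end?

3

8       8
8       8 8
5       8 8 5
rot     8 5 8
mod     8 5
*       40
5       40 5
-       35
negate  -35
6       -35 6
swap    6 -35
+       -29
negate  29
negate  -29
-6      -29 -6
negate  -29 6
*       -174
5       -174 5
*       -870
42      -870 42
mod     -30
2       -30 2
4       -30 2 4
*       -30 8
/       -3
negate  3
negate  -3
negate  3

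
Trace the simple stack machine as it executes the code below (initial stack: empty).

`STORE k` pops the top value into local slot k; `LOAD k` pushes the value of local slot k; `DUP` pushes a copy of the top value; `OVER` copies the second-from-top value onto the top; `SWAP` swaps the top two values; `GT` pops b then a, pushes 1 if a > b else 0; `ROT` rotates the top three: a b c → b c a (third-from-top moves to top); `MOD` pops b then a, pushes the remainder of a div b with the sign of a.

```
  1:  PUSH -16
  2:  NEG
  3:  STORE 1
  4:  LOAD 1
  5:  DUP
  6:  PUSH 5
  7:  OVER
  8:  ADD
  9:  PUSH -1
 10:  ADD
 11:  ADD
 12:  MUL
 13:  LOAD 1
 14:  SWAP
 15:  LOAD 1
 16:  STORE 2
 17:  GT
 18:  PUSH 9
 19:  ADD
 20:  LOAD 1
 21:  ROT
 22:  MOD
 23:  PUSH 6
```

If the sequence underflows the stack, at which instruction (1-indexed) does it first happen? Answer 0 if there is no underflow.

PUSH -16 → -16
NEG      → 16
STORE 1  → (empty)
LOAD 1   → 16
DUP      → 16 16
PUSH 5   → 16 16 5
OVER     → 16 16 5 16
ADD      → 16 16 21
PUSH -1  → 16 16 21 -1
ADD      → 16 16 20
ADD      → 16 36
MUL      → 576
LOAD 1   → 576 16
SWAP     → 16 576
LOAD 1   → 16 576 16
STORE 2  → 16 576
GT       → 0
PUSH 9   → 0 9
ADD      → 9
LOAD 1   → 9 16
ROT  — needs 3 operands, stack has 2 → underflow

21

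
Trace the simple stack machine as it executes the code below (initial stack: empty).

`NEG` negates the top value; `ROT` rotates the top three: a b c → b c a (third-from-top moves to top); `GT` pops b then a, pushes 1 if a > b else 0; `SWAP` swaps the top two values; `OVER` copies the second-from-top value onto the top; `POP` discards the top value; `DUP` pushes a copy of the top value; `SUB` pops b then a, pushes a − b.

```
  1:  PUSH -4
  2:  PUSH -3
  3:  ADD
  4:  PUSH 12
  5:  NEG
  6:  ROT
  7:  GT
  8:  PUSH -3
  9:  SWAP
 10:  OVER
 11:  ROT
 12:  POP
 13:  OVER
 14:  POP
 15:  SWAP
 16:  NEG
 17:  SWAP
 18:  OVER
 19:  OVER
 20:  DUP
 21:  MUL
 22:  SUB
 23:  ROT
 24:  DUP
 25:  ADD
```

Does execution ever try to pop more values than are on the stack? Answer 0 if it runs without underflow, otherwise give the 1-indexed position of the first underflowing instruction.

PUSH -4  [-4]
PUSH -3  [-4, -3]
ADD      [-7]
PUSH 12  [-7, 12]
NEG      [-7, -12]
ROT  — needs 3 operands, stack has 2 → underflow

6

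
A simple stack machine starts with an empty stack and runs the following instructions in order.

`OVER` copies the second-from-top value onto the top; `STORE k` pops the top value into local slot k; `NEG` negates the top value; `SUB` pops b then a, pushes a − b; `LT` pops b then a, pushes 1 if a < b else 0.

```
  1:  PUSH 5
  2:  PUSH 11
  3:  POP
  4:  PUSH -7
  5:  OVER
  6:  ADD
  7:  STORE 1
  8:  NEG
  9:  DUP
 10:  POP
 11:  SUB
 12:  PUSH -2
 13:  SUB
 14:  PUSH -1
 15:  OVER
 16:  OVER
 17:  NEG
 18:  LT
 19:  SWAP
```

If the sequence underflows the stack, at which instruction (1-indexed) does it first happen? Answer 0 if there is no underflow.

PUSH 5  -> [5]
PUSH 11 -> [5, 11]
POP     -> [5]
PUSH -7 -> [5, -7]
OVER    -> [5, -7, 5]
ADD     -> [5, -2]
STORE 1 -> [5]
NEG     -> [-5]
DUP     -> [-5, -5]
POP     -> [-5]
SUB  — needs 2 operands, stack has 1 → underflow

11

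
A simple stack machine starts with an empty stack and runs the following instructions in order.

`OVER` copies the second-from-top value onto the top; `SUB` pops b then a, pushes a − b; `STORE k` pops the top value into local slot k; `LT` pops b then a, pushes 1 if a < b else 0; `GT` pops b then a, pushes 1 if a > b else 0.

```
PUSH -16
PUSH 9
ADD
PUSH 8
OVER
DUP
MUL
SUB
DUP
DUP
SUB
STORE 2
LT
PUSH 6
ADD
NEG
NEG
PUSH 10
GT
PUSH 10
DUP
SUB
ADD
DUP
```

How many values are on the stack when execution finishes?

2

PUSH -16  -16
PUSH 9    -16 9
ADD       -7
PUSH 8    -7 8
OVER      -7 8 -7
DUP       -7 8 -7 -7
MUL       -7 8 49
SUB       -7 -41
DUP       -7 -41 -41
DUP       -7 -41 -41 -41
SUB       -7 -41 0
STORE 2   -7 -41
LT        0
PUSH 6    0 6
ADD       6
NEG       -6
NEG       6
PUSH 10   6 10
GT        0
PUSH 10   0 10
DUP       0 10 10
SUB       0 0
ADD       0
DUP       0 0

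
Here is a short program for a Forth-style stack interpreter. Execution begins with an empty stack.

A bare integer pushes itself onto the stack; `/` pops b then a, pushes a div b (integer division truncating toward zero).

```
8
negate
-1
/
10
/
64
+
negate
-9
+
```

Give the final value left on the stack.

8      → [8]
negate → [-8]
-1     → [-8, -1]
/      → [8]
10     → [8, 10]
/      → [0]
64     → [0, 64]
+      → [64]
negate → [-64]
-9     → [-64, -9]
+      → [-73]

-73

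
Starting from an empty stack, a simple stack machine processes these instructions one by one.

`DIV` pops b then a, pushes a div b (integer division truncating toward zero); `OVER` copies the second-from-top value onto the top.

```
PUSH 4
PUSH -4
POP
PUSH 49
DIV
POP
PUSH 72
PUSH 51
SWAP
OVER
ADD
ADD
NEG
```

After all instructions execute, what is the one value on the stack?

-174

PUSH 4  : [4]
PUSH -4 : [4, -4]
POP     : [4]
PUSH 49 : [4, 49]
DIV     : [0]
POP     : []
PUSH 72 : [72]
PUSH 51 : [72, 51]
SWAP    : [51, 72]
OVER    : [51, 72, 51]
ADD     : [51, 123]
ADD     : [174]
NEG     : [-174]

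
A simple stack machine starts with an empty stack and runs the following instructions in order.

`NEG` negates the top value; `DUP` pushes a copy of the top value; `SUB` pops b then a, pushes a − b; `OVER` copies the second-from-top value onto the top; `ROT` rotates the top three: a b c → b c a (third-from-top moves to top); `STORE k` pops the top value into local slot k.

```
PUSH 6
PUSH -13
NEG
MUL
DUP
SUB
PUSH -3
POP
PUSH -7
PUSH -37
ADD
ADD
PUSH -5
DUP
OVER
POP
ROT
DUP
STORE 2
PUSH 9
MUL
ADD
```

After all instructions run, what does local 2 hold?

PUSH 6    6
PUSH -13  6 -13
NEG       6 13
MUL       78
DUP       78 78
SUB       0
PUSH -3   0 -3
POP       0
PUSH -7   0 -7
PUSH -37  0 -7 -37
ADD       0 -44
ADD       -44
PUSH -5   -44 -5
DUP       -44 -5 -5
OVER      -44 -5 -5 -5
POP       -44 -5 -5
ROT       -5 -5 -44
DUP       -5 -5 -44 -44
STORE 2   -5 -5 -44
PUSH 9    -5 -5 -44 9
MUL       -5 -5 -396
ADD       -5 -401

-44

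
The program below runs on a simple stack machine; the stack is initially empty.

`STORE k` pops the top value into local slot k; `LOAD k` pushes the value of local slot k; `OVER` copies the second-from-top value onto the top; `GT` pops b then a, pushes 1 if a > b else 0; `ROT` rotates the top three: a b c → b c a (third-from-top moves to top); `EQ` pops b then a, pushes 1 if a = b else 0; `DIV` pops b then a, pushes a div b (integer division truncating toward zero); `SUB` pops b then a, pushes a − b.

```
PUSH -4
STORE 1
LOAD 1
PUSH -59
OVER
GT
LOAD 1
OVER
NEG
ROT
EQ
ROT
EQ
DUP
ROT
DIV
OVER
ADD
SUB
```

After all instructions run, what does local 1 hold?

-4

PUSH -4  → -4
STORE 1  → (empty)
LOAD 1   → -4
PUSH -59 → -4 -59
OVER     → -4 -59 -4
GT       → -4 0
LOAD 1   → -4 0 -4
OVER     → -4 0 -4 0
NEG      → -4 0 -4 0
ROT      → -4 -4 0 0
EQ       → -4 -4 1
ROT      → -4 1 -4
EQ       → -4 0
DUP      → -4 0 0
ROT      → 0 0 -4
DIV      → 0 0
OVER     → 0 0 0
ADD      → 0 0
SUB      → 0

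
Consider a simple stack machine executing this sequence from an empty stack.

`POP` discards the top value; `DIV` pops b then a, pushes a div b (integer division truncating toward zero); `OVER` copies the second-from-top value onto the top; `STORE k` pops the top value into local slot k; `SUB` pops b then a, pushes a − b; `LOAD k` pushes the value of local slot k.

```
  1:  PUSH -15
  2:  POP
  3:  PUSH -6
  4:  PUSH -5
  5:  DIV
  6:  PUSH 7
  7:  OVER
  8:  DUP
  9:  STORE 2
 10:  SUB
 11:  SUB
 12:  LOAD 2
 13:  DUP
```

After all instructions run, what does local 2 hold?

1

PUSH -15  [-15]
POP       []
PUSH -6   [-6]
PUSH -5   [-6, -5]
DIV       [1]
PUSH 7    [1, 7]
OVER      [1, 7, 1]
DUP       [1, 7, 1, 1]
STORE 2   [1, 7, 1]
SUB       [1, 6]
SUB       [-5]
LOAD 2    [-5, 1]
DUP       [-5, 1, 1]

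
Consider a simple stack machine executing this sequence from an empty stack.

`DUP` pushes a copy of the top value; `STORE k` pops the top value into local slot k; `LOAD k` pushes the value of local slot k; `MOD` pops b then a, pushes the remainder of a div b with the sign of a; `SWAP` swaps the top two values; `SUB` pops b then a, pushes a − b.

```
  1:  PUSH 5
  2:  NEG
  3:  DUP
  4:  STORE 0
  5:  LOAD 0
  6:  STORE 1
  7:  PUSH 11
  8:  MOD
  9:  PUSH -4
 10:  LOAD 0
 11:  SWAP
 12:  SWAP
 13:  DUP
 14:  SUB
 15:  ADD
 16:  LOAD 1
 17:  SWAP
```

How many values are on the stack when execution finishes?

PUSH 5   [5]
NEG      [-5]
DUP      [-5, -5]
STORE 0  [-5]
LOAD 0   [-5, -5]
STORE 1  [-5]
PUSH 11  [-5, 11]
MOD      [-5]
PUSH -4  [-5, -4]
LOAD 0   [-5, -4, -5]
SWAP     [-5, -5, -4]
SWAP     [-5, -4, -5]
DUP      [-5, -4, -5, -5]
SUB      [-5, -4, 0]
ADD      [-5, -4]
LOAD 1   [-5, -4, -5]
SWAP     [-5, -5, -4]

3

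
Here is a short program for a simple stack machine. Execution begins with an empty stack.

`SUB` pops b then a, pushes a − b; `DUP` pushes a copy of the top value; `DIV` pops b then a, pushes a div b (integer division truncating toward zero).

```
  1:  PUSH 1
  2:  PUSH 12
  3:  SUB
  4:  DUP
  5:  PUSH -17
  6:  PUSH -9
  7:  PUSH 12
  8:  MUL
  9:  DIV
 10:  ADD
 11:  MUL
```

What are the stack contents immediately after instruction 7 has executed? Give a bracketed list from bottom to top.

PUSH 1    [1]
PUSH 12   [1, 12]
SUB       [-11]
DUP       [-11, -11]
PUSH -17  [-11, -11, -17]
PUSH -9   [-11, -11, -17, -9]
PUSH 12   [-11, -11, -17, -9, 12]

[-11, -11, -17, -9, 12]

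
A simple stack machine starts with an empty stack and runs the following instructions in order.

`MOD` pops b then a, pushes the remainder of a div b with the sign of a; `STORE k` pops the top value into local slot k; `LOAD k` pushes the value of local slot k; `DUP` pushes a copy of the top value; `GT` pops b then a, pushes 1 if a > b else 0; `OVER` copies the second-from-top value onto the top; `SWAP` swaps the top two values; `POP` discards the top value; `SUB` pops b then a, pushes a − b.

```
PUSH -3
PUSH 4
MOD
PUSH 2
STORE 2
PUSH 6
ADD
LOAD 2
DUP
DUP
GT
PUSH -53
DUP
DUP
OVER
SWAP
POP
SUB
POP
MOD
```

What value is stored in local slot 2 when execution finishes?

2

PUSH -3  -> [-3]
PUSH 4   -> [-3, 4]
MOD      -> [-3]
PUSH 2   -> [-3, 2]
STORE 2  -> [-3]
PUSH 6   -> [-3, 6]
ADD      -> [3]
LOAD 2   -> [3, 2]
DUP      -> [3, 2, 2]
DUP      -> [3, 2, 2, 2]
GT       -> [3, 2, 0]
PUSH -53 -> [3, 2, 0, -53]
DUP      -> [3, 2, 0, -53, -53]
DUP      -> [3, 2, 0, -53, -53, -53]
OVER     -> [3, 2, 0, -53, -53, -53, -53]
SWAP     -> [3, 2, 0, -53, -53, -53, -53]
POP      -> [3, 2, 0, -53, -53, -53]
SUB      -> [3, 2, 0, -53, 0]
POP      -> [3, 2, 0, -53]
MOD      -> [3, 2, 0]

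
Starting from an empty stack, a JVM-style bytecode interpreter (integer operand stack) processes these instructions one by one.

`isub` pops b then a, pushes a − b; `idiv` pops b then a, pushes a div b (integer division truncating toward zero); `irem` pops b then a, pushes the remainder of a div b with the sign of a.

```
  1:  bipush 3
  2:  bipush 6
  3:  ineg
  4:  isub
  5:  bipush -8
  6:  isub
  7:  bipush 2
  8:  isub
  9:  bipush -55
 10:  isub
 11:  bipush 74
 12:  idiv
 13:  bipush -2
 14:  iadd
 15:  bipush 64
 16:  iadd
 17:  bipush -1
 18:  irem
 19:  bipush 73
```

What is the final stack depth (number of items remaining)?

2

bipush 3   → [3]
bipush 6   → [3, 6]
ineg       → [3, -6]
isub       → [9]
bipush -8  → [9, -8]
isub       → [17]
bipush 2   → [17, 2]
isub       → [15]
bipush -55 → [15, -55]
isub       → [70]
bipush 74  → [70, 74]
idiv       → [0]
bipush -2  → [0, -2]
iadd       → [-2]
bipush 64  → [-2, 64]
iadd       → [62]
bipush -1  → [62, -1]
irem       → [0]
bipush 73  → [0, 73]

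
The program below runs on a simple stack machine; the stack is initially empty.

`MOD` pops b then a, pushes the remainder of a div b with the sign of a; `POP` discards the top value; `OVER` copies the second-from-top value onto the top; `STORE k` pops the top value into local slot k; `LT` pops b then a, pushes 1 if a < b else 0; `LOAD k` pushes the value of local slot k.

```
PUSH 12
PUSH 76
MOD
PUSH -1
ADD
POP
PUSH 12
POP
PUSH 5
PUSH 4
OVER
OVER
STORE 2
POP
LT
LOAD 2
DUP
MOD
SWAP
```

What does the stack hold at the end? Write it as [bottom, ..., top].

[0, 0]

PUSH 12 → 12
PUSH 76 → 12 76
MOD     → 12
PUSH -1 → 12 -1
ADD     → 11
POP     → (empty)
PUSH 12 → 12
POP     → (empty)
PUSH 5  → 5
PUSH 4  → 5 4
OVER    → 5 4 5
OVER    → 5 4 5 4
STORE 2 → 5 4 5
POP     → 5 4
LT      → 0
LOAD 2  → 0 4
DUP     → 0 4 4
MOD     → 0 0
SWAP    → 0 0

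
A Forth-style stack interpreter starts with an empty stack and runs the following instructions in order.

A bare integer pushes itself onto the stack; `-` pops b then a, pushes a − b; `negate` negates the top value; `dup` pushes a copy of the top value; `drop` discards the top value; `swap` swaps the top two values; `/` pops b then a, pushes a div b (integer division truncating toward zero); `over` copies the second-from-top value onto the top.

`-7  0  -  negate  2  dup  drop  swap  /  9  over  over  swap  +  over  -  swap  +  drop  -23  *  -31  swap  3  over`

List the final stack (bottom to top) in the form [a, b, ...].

[-31, 0, 3, 0]

-7     -> [-7]
0      -> [-7, 0]
-      -> [-7]
negate -> [7]
2      -> [7, 2]
dup    -> [7, 2, 2]
drop   -> [7, 2]
swap   -> [2, 7]
/      -> [0]
9      -> [0, 9]
over   -> [0, 9, 0]
over   -> [0, 9, 0, 9]
swap   -> [0, 9, 9, 0]
+      -> [0, 9, 9]
over   -> [0, 9, 9, 9]
-      -> [0, 9, 0]
swap   -> [0, 0, 9]
+      -> [0, 9]
drop   -> [0]
-23    -> [0, -23]
*      -> [0]
-31    -> [0, -31]
swap   -> [-31, 0]
3      -> [-31, 0, 3]
over   -> [-31, 0, 3, 0]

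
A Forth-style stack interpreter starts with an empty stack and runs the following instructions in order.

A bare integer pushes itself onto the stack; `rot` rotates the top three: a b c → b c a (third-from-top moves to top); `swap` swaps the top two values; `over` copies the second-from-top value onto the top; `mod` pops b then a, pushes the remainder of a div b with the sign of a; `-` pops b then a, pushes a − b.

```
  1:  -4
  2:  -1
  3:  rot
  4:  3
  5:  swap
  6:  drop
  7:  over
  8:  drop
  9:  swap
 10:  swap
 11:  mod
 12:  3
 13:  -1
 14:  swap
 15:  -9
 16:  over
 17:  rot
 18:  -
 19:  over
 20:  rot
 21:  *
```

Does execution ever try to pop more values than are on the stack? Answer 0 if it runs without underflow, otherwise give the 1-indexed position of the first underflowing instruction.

-4 → [-4]
-1 → [-4, -1]
rot  — needs 3 operands, stack has 2 → underflow

3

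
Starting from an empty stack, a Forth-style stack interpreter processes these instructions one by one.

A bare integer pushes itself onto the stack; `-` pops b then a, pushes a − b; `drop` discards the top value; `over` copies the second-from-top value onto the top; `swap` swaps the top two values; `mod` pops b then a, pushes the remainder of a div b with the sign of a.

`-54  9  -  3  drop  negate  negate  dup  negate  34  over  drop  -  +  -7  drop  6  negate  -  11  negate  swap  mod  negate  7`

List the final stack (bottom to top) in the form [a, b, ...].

-54    : -54
9      : -54 9
-      : -63
3      : -63 3
drop   : -63
negate : 63
negate : -63
dup    : -63 -63
negate : -63 63
34     : -63 63 34
over   : -63 63 34 63
drop   : -63 63 34
-      : -63 29
+      : -34
-7     : -34 -7
drop   : -34
6      : -34 6
negate : -34 -6
-      : -28
11     : -28 11
negate : -28 -11
swap   : -11 -28
mod    : -11
negate : 11
7      : 11 7

[11, 7]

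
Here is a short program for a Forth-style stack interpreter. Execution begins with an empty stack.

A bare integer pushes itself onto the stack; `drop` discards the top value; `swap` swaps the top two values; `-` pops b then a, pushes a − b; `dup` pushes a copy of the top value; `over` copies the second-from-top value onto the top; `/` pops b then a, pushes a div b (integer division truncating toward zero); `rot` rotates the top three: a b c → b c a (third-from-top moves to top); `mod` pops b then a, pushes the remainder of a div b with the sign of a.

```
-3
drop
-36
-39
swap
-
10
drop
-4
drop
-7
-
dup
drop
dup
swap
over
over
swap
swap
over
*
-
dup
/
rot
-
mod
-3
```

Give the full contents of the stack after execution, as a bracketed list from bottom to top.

[1, -3]

-3   : -3
drop : (empty)
-36  : -36
-39  : -36 -39
swap : -39 -36
-    : -3
10   : -3 10
drop : -3
-4   : -3 -4
drop : -3
-7   : -3 -7
-    : 4
dup  : 4 4
drop : 4
dup  : 4 4
swap : 4 4
over : 4 4 4
over : 4 4 4 4
swap : 4 4 4 4
swap : 4 4 4 4
over : 4 4 4 4 4
*    : 4 4 4 16
-    : 4 4 -12
dup  : 4 4 -12 -12
/    : 4 4 1
rot  : 4 1 4
-    : 4 -3
mod  : 1
-3   : 1 -3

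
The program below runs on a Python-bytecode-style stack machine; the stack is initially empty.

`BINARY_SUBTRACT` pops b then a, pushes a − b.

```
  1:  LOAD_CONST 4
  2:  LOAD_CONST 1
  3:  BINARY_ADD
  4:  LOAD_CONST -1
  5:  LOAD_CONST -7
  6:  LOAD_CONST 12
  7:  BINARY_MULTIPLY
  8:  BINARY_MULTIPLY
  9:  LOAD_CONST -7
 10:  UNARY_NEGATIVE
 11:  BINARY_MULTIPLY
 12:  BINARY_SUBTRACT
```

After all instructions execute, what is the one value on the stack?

-583

LOAD_CONST 4    → 4
LOAD_CONST 1    → 4 1
BINARY_ADD      → 5
LOAD_CONST -1   → 5 -1
LOAD_CONST -7   → 5 -1 -7
LOAD_CONST 12   → 5 -1 -7 12
BINARY_MULTIPLY → 5 -1 -84
BINARY_MULTIPLY → 5 84
LOAD_CONST -7   → 5 84 -7
UNARY_NEGATIVE  → 5 84 7
BINARY_MULTIPLY → 5 588
BINARY_SUBTRACT → -583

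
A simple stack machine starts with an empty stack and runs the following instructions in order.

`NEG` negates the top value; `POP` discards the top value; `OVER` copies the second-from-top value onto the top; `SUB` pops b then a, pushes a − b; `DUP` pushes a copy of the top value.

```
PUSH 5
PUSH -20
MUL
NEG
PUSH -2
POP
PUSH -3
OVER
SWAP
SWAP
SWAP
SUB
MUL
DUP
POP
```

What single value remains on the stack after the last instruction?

10300

PUSH 5   → [5]
PUSH -20 → [5, -20]
MUL      → [-100]
NEG      → [100]
PUSH -2  → [100, -2]
POP      → [100]
PUSH -3  → [100, -3]
OVER     → [100, -3, 100]
SWAP     → [100, 100, -3]
SWAP     → [100, -3, 100]
SWAP     → [100, 100, -3]
SUB      → [100, 103]
MUL      → [10300]
DUP      → [10300, 10300]
POP      → [10300]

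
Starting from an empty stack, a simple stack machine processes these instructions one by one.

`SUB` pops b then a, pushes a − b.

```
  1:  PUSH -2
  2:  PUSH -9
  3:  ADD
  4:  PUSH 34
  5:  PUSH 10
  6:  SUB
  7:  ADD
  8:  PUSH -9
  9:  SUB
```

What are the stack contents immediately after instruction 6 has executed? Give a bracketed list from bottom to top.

[-11, 24]

PUSH -2 → [-2]
PUSH -9 → [-2, -9]
ADD     → [-11]
PUSH 34 → [-11, 34]
PUSH 10 → [-11, 34, 10]
SUB     → [-11, 24]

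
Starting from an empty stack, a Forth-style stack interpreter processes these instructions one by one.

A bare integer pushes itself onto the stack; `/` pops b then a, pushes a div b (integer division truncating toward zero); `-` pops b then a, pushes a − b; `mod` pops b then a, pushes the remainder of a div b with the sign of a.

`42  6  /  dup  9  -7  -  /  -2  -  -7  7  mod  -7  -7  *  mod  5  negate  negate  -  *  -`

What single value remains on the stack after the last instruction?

42      42
6       42 6
/       7
dup     7 7
9       7 7 9
-7      7 7 9 -7
-       7 7 16
/       7 0
-2      7 0 -2
-       7 2
-7      7 2 -7
7       7 2 -7 7
mod     7 2 0
-7      7 2 0 -7
-7      7 2 0 -7 -7
*       7 2 0 49
mod     7 2 0
5       7 2 0 5
negate  7 2 0 -5
negate  7 2 0 5
-       7 2 -5
*       7 -10
-       17

17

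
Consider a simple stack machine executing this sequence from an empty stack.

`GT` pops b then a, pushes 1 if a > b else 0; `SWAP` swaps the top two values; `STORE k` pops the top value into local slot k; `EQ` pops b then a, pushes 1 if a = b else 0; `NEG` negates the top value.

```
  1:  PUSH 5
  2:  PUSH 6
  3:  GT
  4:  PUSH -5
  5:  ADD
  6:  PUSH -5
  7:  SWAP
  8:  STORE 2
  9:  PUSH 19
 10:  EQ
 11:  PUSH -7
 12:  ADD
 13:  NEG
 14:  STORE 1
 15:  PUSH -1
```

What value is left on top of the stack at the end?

PUSH 5  → [5]
PUSH 6  → [5, 6]
GT      → [0]
PUSH -5 → [0, -5]
ADD     → [-5]
PUSH -5 → [-5, -5]
SWAP    → [-5, -5]
STORE 2 → [-5]
PUSH 19 → [-5, 19]
EQ      → [0]
PUSH -7 → [0, -7]
ADD     → [-7]
NEG     → [7]
STORE 1 → []
PUSH -1 → [-1]

-1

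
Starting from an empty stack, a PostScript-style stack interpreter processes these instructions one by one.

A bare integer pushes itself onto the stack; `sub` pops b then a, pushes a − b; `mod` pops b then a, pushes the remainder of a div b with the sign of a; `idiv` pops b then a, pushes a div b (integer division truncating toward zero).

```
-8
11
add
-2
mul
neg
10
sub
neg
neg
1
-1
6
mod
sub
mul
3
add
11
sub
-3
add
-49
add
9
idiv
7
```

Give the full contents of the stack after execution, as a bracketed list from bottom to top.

[-7, 7]

-8   -> [-8]
11   -> [-8, 11]
add  -> [3]
-2   -> [3, -2]
mul  -> [-6]
neg  -> [6]
10   -> [6, 10]
sub  -> [-4]
neg  -> [4]
neg  -> [-4]
1    -> [-4, 1]
-1   -> [-4, 1, -1]
6    -> [-4, 1, -1, 6]
mod  -> [-4, 1, -1]
sub  -> [-4, 2]
mul  -> [-8]
3    -> [-8, 3]
add  -> [-5]
11   -> [-5, 11]
sub  -> [-16]
-3   -> [-16, -3]
add  -> [-19]
-49  -> [-19, -49]
add  -> [-68]
9    -> [-68, 9]
idiv -> [-7]
7    -> [-7, 7]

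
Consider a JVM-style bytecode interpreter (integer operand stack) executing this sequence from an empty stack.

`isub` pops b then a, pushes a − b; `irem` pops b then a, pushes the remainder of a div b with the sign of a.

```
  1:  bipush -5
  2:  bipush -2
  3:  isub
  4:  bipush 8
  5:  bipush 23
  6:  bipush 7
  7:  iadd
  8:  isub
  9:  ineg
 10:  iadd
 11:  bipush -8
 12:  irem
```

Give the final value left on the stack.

bipush -5 -> -5
bipush -2 -> -5 -2
isub      -> -3
bipush 8  -> -3 8
bipush 23 -> -3 8 23
bipush 7  -> -3 8 23 7
iadd      -> -3 8 30
isub      -> -3 -22
ineg      -> -3 22
iadd      -> 19
bipush -8 -> 19 -8
irem      -> 3

3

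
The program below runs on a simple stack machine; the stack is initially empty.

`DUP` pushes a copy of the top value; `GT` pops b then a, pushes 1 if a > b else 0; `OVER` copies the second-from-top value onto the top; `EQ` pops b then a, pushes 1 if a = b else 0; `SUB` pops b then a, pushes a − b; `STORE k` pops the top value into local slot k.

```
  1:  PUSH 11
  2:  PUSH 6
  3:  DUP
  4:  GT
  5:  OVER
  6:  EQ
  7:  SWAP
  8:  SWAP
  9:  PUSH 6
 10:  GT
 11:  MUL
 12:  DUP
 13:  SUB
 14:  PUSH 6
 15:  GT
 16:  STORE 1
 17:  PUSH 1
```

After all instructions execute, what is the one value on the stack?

1

PUSH 11 -> 11
PUSH 6  -> 11 6
DUP     -> 11 6 6
GT      -> 11 0
OVER    -> 11 0 11
EQ      -> 11 0
SWAP    -> 0 11
SWAP    -> 11 0
PUSH 6  -> 11 0 6
GT      -> 11 0
MUL     -> 0
DUP     -> 0 0
SUB     -> 0
PUSH 6  -> 0 6
GT      -> 0
STORE 1 -> (empty)
PUSH 1  -> 1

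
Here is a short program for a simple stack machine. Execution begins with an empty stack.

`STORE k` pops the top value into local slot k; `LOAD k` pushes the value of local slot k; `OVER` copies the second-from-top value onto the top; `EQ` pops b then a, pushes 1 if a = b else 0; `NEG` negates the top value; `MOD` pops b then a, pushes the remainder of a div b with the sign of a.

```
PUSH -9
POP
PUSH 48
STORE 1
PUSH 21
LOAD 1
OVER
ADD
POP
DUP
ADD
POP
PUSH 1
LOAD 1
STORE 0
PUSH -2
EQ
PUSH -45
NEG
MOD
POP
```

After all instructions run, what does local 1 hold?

48

PUSH -9  → [-9]
POP      → []
PUSH 48  → [48]
STORE 1  → []
PUSH 21  → [21]
LOAD 1   → [21, 48]
OVER     → [21, 48, 21]
ADD      → [21, 69]
POP      → [21]
DUP      → [21, 21]
ADD      → [42]
POP      → []
PUSH 1   → [1]
LOAD 1   → [1, 48]
STORE 0  → [1]
PUSH -2  → [1, -2]
EQ       → [0]
PUSH -45 → [0, -45]
NEG      → [0, 45]
MOD      → [0]
POP      → []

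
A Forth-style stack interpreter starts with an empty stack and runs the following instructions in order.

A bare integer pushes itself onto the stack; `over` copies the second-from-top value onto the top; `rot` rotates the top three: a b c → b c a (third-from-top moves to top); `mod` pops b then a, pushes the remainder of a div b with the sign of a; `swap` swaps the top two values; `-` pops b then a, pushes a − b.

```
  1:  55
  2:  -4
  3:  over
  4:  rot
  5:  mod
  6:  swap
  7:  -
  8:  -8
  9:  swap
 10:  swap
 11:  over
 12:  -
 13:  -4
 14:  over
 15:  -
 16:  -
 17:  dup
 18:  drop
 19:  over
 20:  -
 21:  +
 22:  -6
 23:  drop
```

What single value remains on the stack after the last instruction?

55   → [55]
-4   → [55, -4]
over → [55, -4, 55]
rot  → [-4, 55, 55]
mod  → [-4, 0]
swap → [0, -4]
-    → [4]
-8   → [4, -8]
swap → [-8, 4]
swap → [4, -8]
over → [4, -8, 4]
-    → [4, -12]
-4   → [4, -12, -4]
over → [4, -12, -4, -12]
-    → [4, -12, 8]
-    → [4, -20]
dup  → [4, -20, -20]
drop → [4, -20]
over → [4, -20, 4]
-    → [4, -24]
+    → [-20]
-6   → [-20, -6]
drop → [-20]

-20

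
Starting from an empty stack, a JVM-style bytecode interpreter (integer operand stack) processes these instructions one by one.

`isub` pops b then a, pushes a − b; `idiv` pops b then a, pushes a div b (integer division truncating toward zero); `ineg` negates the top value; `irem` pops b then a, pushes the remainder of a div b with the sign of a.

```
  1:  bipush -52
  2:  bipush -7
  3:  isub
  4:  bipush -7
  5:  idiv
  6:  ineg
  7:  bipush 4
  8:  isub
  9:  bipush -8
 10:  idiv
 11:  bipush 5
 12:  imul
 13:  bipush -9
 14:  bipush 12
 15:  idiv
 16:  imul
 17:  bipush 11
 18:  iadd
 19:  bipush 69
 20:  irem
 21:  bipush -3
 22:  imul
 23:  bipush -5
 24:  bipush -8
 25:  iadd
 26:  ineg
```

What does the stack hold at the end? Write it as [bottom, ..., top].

bipush -52 : -52
bipush -7  : -52 -7
isub       : -45
bipush -7  : -45 -7
idiv       : 6
ineg       : -6
bipush 4   : -6 4
isub       : -10
bipush -8  : -10 -8
idiv       : 1
bipush 5   : 1 5
imul       : 5
bipush -9  : 5 -9
bipush 12  : 5 -9 12
idiv       : 5 0
imul       : 0
bipush 11  : 0 11
iadd       : 11
bipush 69  : 11 69
irem       : 11
bipush -3  : 11 -3
imul       : -33
bipush -5  : -33 -5
bipush -8  : -33 -5 -8
iadd       : -33 -13
ineg       : -33 13

[-33, 13]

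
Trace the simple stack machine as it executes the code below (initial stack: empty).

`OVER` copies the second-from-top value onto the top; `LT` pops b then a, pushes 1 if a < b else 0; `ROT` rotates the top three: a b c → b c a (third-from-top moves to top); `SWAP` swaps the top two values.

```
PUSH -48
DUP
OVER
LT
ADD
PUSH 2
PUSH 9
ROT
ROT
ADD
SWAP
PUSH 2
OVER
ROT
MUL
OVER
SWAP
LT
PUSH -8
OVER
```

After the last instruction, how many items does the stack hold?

PUSH -48  -48
DUP       -48 -48
OVER      -48 -48 -48
LT        -48 0
ADD       -48
PUSH 2    -48 2
PUSH 9    -48 2 9
ROT       2 9 -48
ROT       9 -48 2
ADD       9 -46
SWAP      -46 9
PUSH 2    -46 9 2
OVER      -46 9 2 9
ROT       -46 2 9 9
MUL       -46 2 81
OVER      -46 2 81 2
SWAP      -46 2 2 81
LT        -46 2 1
PUSH -8   -46 2 1 -8
OVER      -46 2 1 -8 1

5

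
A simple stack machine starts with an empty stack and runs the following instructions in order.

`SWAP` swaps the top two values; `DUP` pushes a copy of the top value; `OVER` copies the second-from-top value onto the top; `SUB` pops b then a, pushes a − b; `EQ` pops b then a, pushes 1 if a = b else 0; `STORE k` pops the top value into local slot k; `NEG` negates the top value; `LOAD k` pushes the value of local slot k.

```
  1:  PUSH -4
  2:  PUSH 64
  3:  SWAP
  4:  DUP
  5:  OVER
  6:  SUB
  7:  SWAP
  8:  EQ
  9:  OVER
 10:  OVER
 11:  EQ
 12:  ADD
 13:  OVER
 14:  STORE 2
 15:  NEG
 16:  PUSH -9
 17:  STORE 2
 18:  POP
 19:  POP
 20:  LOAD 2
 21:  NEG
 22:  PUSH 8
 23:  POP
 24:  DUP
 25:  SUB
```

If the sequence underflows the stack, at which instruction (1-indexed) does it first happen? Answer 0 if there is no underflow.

PUSH -4 → -4
PUSH 64 → -4 64
SWAP    → 64 -4
DUP     → 64 -4 -4
OVER    → 64 -4 -4 -4
SUB     → 64 -4 0
SWAP    → 64 0 -4
EQ      → 64 0
OVER    → 64 0 64
OVER    → 64 0 64 0
EQ      → 64 0 0
ADD     → 64 0
OVER    → 64 0 64
STORE 2 → 64 0
NEG     → 64 0
PUSH -9 → 64 0 -9
STORE 2 → 64 0
POP     → 64
POP     → (empty)
LOAD 2  → -9
NEG     → 9
PUSH 8  → 9 8
POP     → 9
DUP     → 9 9
SUB     → 0

0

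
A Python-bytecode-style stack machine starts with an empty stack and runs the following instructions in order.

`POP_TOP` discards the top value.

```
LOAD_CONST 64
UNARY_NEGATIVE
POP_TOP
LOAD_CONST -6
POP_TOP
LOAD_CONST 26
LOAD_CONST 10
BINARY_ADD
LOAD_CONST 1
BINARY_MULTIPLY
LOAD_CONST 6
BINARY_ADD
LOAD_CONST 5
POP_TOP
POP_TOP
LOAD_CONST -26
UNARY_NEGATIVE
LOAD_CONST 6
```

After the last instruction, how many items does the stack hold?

2

LOAD_CONST 64   → [64]
UNARY_NEGATIVE  → [-64]
POP_TOP         → []
LOAD_CONST -6   → [-6]
POP_TOP         → []
LOAD_CONST 26   → [26]
LOAD_CONST 10   → [26, 10]
BINARY_ADD      → [36]
LOAD_CONST 1    → [36, 1]
BINARY_MULTIPLY → [36]
LOAD_CONST 6    → [36, 6]
BINARY_ADD      → [42]
LOAD_CONST 5    → [42, 5]
POP_TOP         → [42]
POP_TOP         → []
LOAD_CONST -26  → [-26]
UNARY_NEGATIVE  → [26]
LOAD_CONST 6    → [26, 6]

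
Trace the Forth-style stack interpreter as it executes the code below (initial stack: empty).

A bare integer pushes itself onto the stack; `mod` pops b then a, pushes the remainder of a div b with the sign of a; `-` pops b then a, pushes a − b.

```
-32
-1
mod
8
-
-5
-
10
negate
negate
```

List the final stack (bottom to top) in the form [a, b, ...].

[-3, 10]

-32    : [-32]
-1     : [-32, -1]
mod    : [0]
8      : [0, 8]
-      : [-8]
-5     : [-8, -5]
-      : [-3]
10     : [-3, 10]
negate : [-3, -10]
negate : [-3, 10]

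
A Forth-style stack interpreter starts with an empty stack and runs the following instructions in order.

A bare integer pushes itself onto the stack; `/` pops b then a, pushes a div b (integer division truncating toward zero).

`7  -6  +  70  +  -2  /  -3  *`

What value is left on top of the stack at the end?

105

7  -> [7]
-6 -> [7, -6]
+  -> [1]
70 -> [1, 70]
+  -> [71]
-2 -> [71, -2]
/  -> [-35]
-3 -> [-35, -3]
*  -> [105]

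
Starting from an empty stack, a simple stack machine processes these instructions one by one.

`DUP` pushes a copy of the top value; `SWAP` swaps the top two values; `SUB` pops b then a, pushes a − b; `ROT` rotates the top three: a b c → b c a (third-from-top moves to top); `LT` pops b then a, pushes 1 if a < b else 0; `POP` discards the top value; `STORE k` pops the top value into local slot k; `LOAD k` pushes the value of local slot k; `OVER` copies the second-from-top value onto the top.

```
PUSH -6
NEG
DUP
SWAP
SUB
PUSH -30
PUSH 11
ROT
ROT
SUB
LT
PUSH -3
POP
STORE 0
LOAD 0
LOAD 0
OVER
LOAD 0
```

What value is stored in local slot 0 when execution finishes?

1

PUSH -6  : [-6]
NEG      : [6]
DUP      : [6, 6]
SWAP     : [6, 6]
SUB      : [0]
PUSH -30 : [0, -30]
PUSH 11  : [0, -30, 11]
ROT      : [-30, 11, 0]
ROT      : [11, 0, -30]
SUB      : [11, 30]
LT       : [1]
PUSH -3  : [1, -3]
POP      : [1]
STORE 0  : []
LOAD 0   : [1]
LOAD 0   : [1, 1]
OVER     : [1, 1, 1]
LOAD 0   : [1, 1, 1, 1]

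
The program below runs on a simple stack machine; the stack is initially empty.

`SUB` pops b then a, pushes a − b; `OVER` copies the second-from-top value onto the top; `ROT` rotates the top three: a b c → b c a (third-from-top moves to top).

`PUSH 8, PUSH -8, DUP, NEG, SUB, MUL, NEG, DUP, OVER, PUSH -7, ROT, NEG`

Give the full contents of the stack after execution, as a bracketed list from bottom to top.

[128, 128, -7, -128]

PUSH 8  -> [8]
PUSH -8 -> [8, -8]
DUP     -> [8, -8, -8]
NEG     -> [8, -8, 8]
SUB     -> [8, -16]
MUL     -> [-128]
NEG     -> [128]
DUP     -> [128, 128]
OVER    -> [128, 128, 128]
PUSH -7 -> [128, 128, 128, -7]
ROT     -> [128, 128, -7, 128]
NEG     -> [128, 128, -7, -128]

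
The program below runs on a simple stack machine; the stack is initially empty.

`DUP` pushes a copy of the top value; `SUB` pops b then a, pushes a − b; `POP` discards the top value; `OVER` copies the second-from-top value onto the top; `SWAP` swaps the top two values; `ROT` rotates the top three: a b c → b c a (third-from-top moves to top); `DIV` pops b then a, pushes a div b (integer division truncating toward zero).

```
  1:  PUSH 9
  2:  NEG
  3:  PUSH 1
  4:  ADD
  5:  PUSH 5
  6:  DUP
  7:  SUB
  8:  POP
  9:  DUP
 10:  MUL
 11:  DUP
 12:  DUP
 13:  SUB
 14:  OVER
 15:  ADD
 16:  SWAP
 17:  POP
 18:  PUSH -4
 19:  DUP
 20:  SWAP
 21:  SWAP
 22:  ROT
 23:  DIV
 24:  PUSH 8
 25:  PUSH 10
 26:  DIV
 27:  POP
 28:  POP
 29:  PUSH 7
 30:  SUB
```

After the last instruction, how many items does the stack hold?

1

PUSH 9   [9]
NEG      [-9]
PUSH 1   [-9, 1]
ADD      [-8]
PUSH 5   [-8, 5]
DUP      [-8, 5, 5]
SUB      [-8, 0]
POP      [-8]
DUP      [-8, -8]
MUL      [64]
DUP      [64, 64]
DUP      [64, 64, 64]
SUB      [64, 0]
OVER     [64, 0, 64]
ADD      [64, 64]
SWAP     [64, 64]
POP      [64]
PUSH -4  [64, -4]
DUP      [64, -4, -4]
SWAP     [64, -4, -4]
SWAP     [64, -4, -4]
ROT      [-4, -4, 64]
DIV      [-4, 0]
PUSH 8   [-4, 0, 8]
PUSH 10  [-4, 0, 8, 10]
DIV      [-4, 0, 0]
POP      [-4, 0]
POP      [-4]
PUSH 7   [-4, 7]
SUB      [-11]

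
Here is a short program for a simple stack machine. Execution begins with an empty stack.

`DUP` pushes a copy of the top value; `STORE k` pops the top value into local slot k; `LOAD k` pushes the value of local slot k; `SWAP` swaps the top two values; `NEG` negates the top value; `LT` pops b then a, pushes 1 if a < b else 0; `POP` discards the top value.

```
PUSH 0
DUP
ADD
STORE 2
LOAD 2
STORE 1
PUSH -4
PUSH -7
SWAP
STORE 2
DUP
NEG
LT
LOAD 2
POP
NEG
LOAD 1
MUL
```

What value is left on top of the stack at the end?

0

PUSH 0  → [0]
DUP     → [0, 0]
ADD     → [0]
STORE 2 → []
LOAD 2  → [0]
STORE 1 → []
PUSH -4 → [-4]
PUSH -7 → [-4, -7]
SWAP    → [-7, -4]
STORE 2 → [-7]
DUP     → [-7, -7]
NEG     → [-7, 7]
LT      → [1]
LOAD 2  → [1, -4]
POP     → [1]
NEG     → [-1]
LOAD 1  → [-1, 0]
MUL     → [0]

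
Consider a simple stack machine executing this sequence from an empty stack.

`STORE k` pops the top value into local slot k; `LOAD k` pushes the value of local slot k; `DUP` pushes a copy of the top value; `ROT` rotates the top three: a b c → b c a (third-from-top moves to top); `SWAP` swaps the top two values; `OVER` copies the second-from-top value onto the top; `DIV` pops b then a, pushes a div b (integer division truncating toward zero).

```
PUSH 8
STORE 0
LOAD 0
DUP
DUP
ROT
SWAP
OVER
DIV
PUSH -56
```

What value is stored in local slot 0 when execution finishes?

8

PUSH 8    [8]
STORE 0   []
LOAD 0    [8]
DUP       [8, 8]
DUP       [8, 8, 8]
ROT       [8, 8, 8]
SWAP      [8, 8, 8]
OVER      [8, 8, 8, 8]
DIV       [8, 8, 1]
PUSH -56  [8, 8, 1, -56]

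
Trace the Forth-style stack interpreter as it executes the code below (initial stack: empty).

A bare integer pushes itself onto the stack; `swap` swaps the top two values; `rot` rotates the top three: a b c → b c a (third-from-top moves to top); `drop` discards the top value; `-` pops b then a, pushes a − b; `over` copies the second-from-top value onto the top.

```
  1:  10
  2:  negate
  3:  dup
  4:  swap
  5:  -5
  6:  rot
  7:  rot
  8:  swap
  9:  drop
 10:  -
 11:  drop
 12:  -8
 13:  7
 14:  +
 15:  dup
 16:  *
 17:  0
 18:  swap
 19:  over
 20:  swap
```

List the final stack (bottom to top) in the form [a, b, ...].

10     → [10]
negate → [-10]
dup    → [-10, -10]
swap   → [-10, -10]
-5     → [-10, -10, -5]
rot    → [-10, -5, -10]
rot    → [-5, -10, -10]
swap   → [-5, -10, -10]
drop   → [-5, -10]
-      → [5]
drop   → []
-8     → [-8]
7      → [-8, 7]
+      → [-1]
dup    → [-1, -1]
*      → [1]
0      → [1, 0]
swap   → [0, 1]
over   → [0, 1, 0]
swap   → [0, 0, 1]

[0, 0, 1]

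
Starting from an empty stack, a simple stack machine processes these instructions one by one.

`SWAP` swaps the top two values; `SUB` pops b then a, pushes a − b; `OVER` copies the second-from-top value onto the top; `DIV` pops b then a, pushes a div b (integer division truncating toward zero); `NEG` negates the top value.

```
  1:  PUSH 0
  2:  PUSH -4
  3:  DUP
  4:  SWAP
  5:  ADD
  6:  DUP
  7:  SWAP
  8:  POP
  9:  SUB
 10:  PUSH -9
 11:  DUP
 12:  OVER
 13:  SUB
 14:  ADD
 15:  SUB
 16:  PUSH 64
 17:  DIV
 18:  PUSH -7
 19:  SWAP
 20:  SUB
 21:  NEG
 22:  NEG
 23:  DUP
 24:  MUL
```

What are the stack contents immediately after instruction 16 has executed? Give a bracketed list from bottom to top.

PUSH 0  -> 0
PUSH -4 -> 0 -4
DUP     -> 0 -4 -4
SWAP    -> 0 -4 -4
ADD     -> 0 -8
DUP     -> 0 -8 -8
SWAP    -> 0 -8 -8
POP     -> 0 -8
SUB     -> 8
PUSH -9 -> 8 -9
DUP     -> 8 -9 -9
OVER    -> 8 -9 -9 -9
SUB     -> 8 -9 0
ADD     -> 8 -9
SUB     -> 17
PUSH 64 -> 17 64

[17, 64]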